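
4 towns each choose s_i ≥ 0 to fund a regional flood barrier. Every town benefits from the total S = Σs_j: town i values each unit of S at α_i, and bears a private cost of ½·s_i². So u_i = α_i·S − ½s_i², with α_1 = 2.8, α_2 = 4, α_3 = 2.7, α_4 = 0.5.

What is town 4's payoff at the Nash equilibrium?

Town i's FOC: ∂u_i/∂s_i = α_i − s_i = 0, so s_i* = α_i.
NE contributions = (2.8, 4, 2.7, 0.5); S = 10.
u_4 = α_4·S − ½·(s_4)² = 0.5·10 − ½·0.5² = 4.875.

4.875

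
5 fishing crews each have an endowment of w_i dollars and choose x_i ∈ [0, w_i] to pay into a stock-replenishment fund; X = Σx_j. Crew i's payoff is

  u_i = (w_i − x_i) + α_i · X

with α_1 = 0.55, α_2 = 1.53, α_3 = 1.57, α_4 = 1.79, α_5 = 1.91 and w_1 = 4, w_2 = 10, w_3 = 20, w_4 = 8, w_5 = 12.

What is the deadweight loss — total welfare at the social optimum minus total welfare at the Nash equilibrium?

25.4

∂u_i/∂x_i = α_i − 1, so crew i contributes w_i if α_i > 1, else 0.
α_i > 1 for i ∈ {2, 3, 4, 5}; NE contributions (0, 10, 20, 8, 12), X = 50.
W^NE = Σw_i − X^NE + (Σα_i)·X^NE = 54 + 6.35·50 = 371.5.
Planner: ∂(Σu_j)/∂x_i = Σα_j − 1 = 6.35 > 0, so everyone contributes w_i; X^SO = 54, W^SO = 54 + 6.35·54 = 396.9.
Deadweight loss = 25.4.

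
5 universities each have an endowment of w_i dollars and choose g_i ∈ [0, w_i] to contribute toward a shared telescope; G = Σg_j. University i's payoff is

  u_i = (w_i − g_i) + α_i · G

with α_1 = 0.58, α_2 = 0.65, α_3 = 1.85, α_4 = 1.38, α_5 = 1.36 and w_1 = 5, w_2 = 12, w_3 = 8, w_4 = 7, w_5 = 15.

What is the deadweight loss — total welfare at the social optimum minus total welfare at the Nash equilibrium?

81.94

∂u_i/∂g_i = α_i − 1, so university i contributes w_i if α_i > 1, else 0.
α_i > 1 for i ∈ {3, 4, 5}; NE contributions (0, 0, 8, 7, 15), G = 30.
W^NE = Σw_i − G^NE + (Σα_i)·G^NE = 47 + 4.82·30 = 191.6.
Planner: ∂(Σu_j)/∂g_i = Σα_j − 1 = 4.82 > 0, so everyone contributes w_i; G^SO = 47, W^SO = 47 + 4.82·47 = 273.54.
Deadweight loss = 81.94.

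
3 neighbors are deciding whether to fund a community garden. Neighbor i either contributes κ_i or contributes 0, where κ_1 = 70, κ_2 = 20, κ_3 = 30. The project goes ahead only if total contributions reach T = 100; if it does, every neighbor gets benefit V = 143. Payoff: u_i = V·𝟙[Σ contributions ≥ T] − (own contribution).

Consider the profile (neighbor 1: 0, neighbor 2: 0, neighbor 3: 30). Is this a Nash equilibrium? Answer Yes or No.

Total = 30 < 100: not provided.
Neighbor 1 (pledges 0, payoff 0): pledging 70 → total 100, payoff 73. Profitable deviation.

No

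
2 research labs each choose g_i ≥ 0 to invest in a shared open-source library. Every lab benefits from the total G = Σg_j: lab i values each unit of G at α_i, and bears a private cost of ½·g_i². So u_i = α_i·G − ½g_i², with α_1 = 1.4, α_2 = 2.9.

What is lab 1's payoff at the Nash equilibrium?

Lab i's FOC: ∂u_i/∂g_i = α_i − g_i = 0, so g_i* = α_i.
NE contributions = (1.4, 2.9); G = 4.3.
u_1 = α_1·G − ½·(g_1)² = 1.4·4.3 − ½·1.4² = 5.04.

5.04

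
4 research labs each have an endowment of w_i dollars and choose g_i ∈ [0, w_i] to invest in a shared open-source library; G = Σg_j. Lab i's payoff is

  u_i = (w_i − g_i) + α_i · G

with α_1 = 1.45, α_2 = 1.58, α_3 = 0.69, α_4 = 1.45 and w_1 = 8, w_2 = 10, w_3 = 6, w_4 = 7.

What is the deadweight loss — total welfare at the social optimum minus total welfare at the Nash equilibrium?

∂u_i/∂g_i = α_i − 1, so lab i contributes w_i if α_i > 1, else 0.
α_i > 1 for i ∈ {1, 2, 4}; NE contributions (8, 10, 0, 7), G = 25.
W^NE = Σw_i − G^NE + (Σα_i)·G^NE = 31 + 4.17·25 = 135.25.
Planner: ∂(Σu_j)/∂g_i = Σα_j − 1 = 4.17 > 0, so everyone contributes w_i; G^SO = 31, W^SO = 31 + 4.17·31 = 160.27.
Deadweight loss = 25.02.

25.02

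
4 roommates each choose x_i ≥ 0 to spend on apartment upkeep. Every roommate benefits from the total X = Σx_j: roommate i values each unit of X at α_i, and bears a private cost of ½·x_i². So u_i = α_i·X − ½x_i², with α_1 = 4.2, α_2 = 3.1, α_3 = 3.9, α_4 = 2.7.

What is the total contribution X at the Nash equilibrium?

Roommate i's FOC: ∂u_i/∂x_i = α_i − x_i = 0, so x_i* = α_i.
NE contributions = (4.2, 3.1, 3.9, 2.7); X = 13.9.

13.9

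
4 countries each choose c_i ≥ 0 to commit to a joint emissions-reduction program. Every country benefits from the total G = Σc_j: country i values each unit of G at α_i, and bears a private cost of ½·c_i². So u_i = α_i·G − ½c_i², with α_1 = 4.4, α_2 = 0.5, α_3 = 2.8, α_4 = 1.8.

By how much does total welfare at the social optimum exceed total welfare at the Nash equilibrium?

Country i's FOC: ∂u_i/∂c_i = α_i − c_i = 0, so c_i* = α_i.
NE contributions = (4.4, 0.5, 2.8, 1.8); G = 9.5.
W^NE = (Σα)·G − ½Σα_i² = 9.5² − ½·30.69 = 74.905.
Planner sets c_i = Σα_j = 9.5 for every i, so G^SO = 4·9.5 = 38.
W^SO = (Σα)·G^SO − ½·4·(Σα)² = (4/2)·9.5² = 180.5.
Deadweight loss = W^SO − W^NE = 105.595.

105.595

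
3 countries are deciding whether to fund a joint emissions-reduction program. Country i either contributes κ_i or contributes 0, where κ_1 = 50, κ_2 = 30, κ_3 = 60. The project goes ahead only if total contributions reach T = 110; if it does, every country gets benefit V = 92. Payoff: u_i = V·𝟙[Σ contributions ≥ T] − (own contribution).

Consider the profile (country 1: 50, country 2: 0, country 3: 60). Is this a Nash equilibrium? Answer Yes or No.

Total = 110 ≥ 110: provided.
Country 1 (pledges 50, payoff 42): dropping to 0 → total 60, payoff 0. No gain.
Country 2 (pledges 0, payoff 92): pledging 30 → total 140, payoff 62. No gain.
Country 3 (pledges 60, payoff 32): dropping to 0 → total 50, payoff 0. No gain.

Yes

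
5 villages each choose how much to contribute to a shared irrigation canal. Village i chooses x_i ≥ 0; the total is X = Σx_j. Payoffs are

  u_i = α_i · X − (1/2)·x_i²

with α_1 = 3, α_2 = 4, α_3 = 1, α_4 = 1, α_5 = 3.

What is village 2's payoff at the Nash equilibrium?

Village i's FOC: ∂u_i/∂x_i = α_i − x_i = 0, so x_i* = α_i.
NE contributions = (3, 4, 1, 1, 3); X = 12.
u_2 = α_2·X − ½·(x_2)² = 4·12 − ½·4² = 40.

40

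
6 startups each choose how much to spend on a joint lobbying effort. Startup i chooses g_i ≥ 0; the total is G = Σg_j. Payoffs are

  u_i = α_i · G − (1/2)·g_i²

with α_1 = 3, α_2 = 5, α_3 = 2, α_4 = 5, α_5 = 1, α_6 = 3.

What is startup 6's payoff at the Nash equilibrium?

Startup i's FOC: ∂u_i/∂g_i = α_i − g_i = 0, so g_i* = α_i.
NE contributions = (3, 5, 2, 5, 1, 3); G = 19.
u_6 = α_6·G − ½·(g_6)² = 3·19 − ½·3² = 52.5.

52.5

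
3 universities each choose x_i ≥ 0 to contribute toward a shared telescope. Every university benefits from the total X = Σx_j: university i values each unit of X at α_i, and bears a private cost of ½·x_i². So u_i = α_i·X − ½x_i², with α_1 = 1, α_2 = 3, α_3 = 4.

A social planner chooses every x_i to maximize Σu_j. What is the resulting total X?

24

Planner FOC: ∂(Σu_j)/∂x_i = (Σα_j) − x_i = 0, so x_i^SO = Σα_j = 8 for every i; X^SO = 24.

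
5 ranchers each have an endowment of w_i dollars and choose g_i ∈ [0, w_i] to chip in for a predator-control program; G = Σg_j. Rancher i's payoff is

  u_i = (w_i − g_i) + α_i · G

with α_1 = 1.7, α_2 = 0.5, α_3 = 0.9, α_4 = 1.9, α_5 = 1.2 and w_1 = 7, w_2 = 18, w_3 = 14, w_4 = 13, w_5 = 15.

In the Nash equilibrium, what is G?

35

∂u_i/∂g_i = α_i − 1, so rancher i contributes w_i if α_i > 1, else 0.
α_i > 1 for i ∈ {1, 4, 5}; NE contributions (7, 0, 0, 13, 15), G = 35.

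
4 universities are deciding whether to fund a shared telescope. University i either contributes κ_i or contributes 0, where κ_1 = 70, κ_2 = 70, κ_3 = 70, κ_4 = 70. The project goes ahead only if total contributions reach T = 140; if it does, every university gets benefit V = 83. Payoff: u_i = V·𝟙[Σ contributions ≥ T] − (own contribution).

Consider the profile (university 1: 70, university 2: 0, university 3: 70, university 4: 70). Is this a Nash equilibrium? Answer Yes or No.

Total = 210 ≥ 140: provided.
University 1 (pledges 70, payoff 13): dropping to 0 → total 140, payoff 83. Profitable deviation.

No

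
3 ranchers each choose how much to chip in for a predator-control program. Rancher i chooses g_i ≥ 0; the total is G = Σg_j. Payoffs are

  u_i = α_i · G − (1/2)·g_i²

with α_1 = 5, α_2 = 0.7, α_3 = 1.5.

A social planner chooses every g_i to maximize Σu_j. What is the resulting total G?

21.6

Planner FOC: ∂(Σu_j)/∂g_i = (Σα_j) − g_i = 0, so g_i^SO = Σα_j = 7.2 for every i; G^SO = 21.6.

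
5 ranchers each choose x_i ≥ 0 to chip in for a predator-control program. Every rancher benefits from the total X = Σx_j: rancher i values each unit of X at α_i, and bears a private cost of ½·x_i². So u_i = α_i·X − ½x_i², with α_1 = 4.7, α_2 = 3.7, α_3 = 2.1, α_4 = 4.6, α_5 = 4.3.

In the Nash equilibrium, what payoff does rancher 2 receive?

64.935

Rancher i's FOC: ∂u_i/∂x_i = α_i − x_i = 0, so x_i* = α_i.
NE contributions = (4.7, 3.7, 2.1, 4.6, 4.3); X = 19.4.
u_2 = α_2·X − ½·(x_2)² = 3.7·19.4 − ½·3.7² = 64.935.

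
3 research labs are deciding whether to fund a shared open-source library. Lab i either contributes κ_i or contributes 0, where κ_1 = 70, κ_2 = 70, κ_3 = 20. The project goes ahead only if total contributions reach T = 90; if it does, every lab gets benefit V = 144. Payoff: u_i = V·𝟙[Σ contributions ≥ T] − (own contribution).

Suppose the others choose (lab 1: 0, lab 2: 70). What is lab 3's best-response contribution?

Others' total = 70. Contributing 20 brings total to 90 ≥ 90: gain V − κ_3 = 124.
Best response: 20.

20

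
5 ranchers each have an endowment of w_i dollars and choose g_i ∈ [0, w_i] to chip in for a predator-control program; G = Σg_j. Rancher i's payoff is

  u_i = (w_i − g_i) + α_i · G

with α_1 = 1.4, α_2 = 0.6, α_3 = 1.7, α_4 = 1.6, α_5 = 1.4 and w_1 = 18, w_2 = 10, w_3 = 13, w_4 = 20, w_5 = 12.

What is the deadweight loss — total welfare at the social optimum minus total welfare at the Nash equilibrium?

∂u_i/∂g_i = α_i − 1, so rancher i contributes w_i if α_i > 1, else 0.
α_i > 1 for i ∈ {1, 3, 4, 5}; NE contributions (18, 0, 13, 20, 12), G = 63.
W^NE = Σw_i − G^NE + (Σα_i)·G^NE = 73 + 5.7·63 = 432.1.
Planner: ∂(Σu_j)/∂g_i = Σα_j − 1 = 5.7 > 0, so everyone contributes w_i; G^SO = 73, W^SO = 73 + 5.7·73 = 489.1.
Deadweight loss = 57.

57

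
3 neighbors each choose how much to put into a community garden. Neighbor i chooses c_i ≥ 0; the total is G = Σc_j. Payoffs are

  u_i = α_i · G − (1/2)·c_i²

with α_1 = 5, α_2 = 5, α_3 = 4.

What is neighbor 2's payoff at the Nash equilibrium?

Neighbor i's FOC: ∂u_i/∂c_i = α_i − c_i = 0, so c_i* = α_i.
NE contributions = (5, 5, 4); G = 14.
u_2 = α_2·G − ½·(c_2)² = 5·14 − ½·5² = 57.5.

57.5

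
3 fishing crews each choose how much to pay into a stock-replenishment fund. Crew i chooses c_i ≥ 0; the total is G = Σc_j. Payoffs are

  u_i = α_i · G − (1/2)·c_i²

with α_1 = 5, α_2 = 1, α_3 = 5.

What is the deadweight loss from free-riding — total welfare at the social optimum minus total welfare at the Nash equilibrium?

Crew i's FOC: ∂u_i/∂c_i = α_i − c_i = 0, so c_i* = α_i.
NE contributions = (5, 1, 5); G = 11.
W^NE = (Σα)·G − ½Σα_i² = 11² − ½·51 = 95.5.
Planner sets c_i = Σα_j = 11 for every i, so G^SO = 3·11 = 33.
W^SO = (Σα)·G^SO − ½·3·(Σα)² = (3/2)·11² = 181.5.
Deadweight loss = W^SO − W^NE = 86.

86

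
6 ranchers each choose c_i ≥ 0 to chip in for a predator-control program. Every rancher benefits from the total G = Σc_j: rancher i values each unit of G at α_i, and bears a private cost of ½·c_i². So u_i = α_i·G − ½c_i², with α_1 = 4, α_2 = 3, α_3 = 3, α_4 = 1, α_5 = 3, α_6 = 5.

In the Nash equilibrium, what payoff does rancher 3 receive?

Rancher i's FOC: ∂u_i/∂c_i = α_i − c_i = 0, so c_i* = α_i.
NE contributions = (4, 3, 3, 1, 3, 5); G = 19.
u_3 = α_3·G − ½·(c_3)² = 3·19 − ½·3² = 52.5.

52.5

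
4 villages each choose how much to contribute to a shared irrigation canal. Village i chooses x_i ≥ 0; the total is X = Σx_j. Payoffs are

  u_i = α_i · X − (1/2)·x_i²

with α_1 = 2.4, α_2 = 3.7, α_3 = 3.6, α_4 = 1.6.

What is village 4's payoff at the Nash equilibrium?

16.8

Village i's FOC: ∂u_i/∂x_i = α_i − x_i = 0, so x_i* = α_i.
NE contributions = (2.4, 3.7, 3.6, 1.6); X = 11.3.
u_4 = α_4·X − ½·(x_4)² = 1.6·11.3 − ½·1.6² = 16.8.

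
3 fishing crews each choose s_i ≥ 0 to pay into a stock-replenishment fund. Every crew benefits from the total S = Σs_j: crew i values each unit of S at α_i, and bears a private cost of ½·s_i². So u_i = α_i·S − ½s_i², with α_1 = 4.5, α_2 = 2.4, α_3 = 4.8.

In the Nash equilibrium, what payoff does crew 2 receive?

25.2

Crew i's FOC: ∂u_i/∂s_i = α_i − s_i = 0, so s_i* = α_i.
NE contributions = (4.5, 2.4, 4.8); S = 11.7.
u_2 = α_2·S − ½·(s_2)² = 2.4·11.7 − ½·2.4² = 25.2.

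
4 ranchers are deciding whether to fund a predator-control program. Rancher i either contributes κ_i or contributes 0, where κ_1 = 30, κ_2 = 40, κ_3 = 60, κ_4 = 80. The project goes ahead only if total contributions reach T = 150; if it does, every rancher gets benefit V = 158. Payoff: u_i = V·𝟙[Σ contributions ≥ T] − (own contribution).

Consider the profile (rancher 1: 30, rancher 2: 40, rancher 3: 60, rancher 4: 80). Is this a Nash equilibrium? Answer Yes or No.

Total = 210 ≥ 150: provided.
Rancher 1 (pledges 30, payoff 128): dropping to 0 → total 180, payoff 158. Profitable deviation.

No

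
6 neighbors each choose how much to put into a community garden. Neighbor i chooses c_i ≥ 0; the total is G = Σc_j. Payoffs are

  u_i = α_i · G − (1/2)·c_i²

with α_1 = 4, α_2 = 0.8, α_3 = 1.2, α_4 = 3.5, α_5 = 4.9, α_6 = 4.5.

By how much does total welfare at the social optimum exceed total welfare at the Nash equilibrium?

Neighbor i's FOC: ∂u_i/∂c_i = α_i − c_i = 0, so c_i* = α_i.
NE contributions = (4, 0.8, 1.2, 3.5, 4.9, 4.5); G = 18.9.
W^NE = (Σα)·G − ½Σα_i² = 18.9² − ½·74.59 = 319.915.
Planner sets c_i = Σα_j = 18.9 for every i, so G^SO = 6·18.9 = 113.4.
W^SO = (Σα)·G^SO − ½·6·(Σα)² = (6/2)·18.9² = 1071.63.
Deadweight loss = W^SO − W^NE = 751.715.

751.715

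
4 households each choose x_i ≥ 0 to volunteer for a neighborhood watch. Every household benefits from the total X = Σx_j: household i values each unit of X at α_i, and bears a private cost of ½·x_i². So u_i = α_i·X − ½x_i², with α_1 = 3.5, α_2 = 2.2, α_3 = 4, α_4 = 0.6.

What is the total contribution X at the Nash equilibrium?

Household i's FOC: ∂u_i/∂x_i = α_i − x_i = 0, so x_i* = α_i.
NE contributions = (3.5, 2.2, 4, 0.6); X = 10.3.

10.3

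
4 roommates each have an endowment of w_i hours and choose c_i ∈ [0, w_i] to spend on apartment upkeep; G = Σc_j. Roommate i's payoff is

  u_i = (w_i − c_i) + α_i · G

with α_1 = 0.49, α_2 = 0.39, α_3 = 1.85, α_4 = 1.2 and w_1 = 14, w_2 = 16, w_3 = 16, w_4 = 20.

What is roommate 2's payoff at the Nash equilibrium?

30.04

∂u_i/∂c_i = α_i − 1, so roommate i contributes w_i if α_i > 1, else 0.
α_i > 1 for i ∈ {3, 4}; NE contributions (0, 0, 16, 20), G = 36.
u_2 = (16 − 0) + 0.39·36 = 30.04.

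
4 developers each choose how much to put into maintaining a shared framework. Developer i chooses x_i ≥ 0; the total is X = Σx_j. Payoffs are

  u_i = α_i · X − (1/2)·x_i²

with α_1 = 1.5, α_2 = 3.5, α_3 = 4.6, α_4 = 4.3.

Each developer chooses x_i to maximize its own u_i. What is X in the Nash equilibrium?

13.9

Developer i's FOC: ∂u_i/∂x_i = α_i − x_i = 0, so x_i* = α_i.
NE contributions = (1.5, 3.5, 4.6, 4.3); X = 13.9.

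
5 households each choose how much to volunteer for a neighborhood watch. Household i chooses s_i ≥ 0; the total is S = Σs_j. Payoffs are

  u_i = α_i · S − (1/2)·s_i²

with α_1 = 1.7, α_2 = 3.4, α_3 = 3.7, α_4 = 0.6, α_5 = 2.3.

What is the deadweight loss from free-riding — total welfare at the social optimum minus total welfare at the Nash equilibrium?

Household i's FOC: ∂u_i/∂s_i = α_i − s_i = 0, so s_i* = α_i.
NE contributions = (1.7, 3.4, 3.7, 0.6, 2.3); S = 11.7.
W^NE = (Σα)·S − ½Σα_i² = 11.7² − ½·33.79 = 119.995.
Planner sets s_i = Σα_j = 11.7 for every i, so S^SO = 5·11.7 = 58.5.
W^SO = (Σα)·S^SO − ½·5·(Σα)² = (5/2)·11.7² = 342.225.
Deadweight loss = W^SO − W^NE = 222.23.

222.23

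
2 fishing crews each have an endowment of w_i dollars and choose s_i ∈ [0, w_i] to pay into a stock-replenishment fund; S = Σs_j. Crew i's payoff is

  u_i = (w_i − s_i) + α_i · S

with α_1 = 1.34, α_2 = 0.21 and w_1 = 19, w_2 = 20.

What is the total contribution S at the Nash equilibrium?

19

∂u_i/∂s_i = α_i − 1, so crew i contributes w_i if α_i > 1, else 0.
α_i > 1 for i ∈ {1}; NE contributions (19, 0), S = 19.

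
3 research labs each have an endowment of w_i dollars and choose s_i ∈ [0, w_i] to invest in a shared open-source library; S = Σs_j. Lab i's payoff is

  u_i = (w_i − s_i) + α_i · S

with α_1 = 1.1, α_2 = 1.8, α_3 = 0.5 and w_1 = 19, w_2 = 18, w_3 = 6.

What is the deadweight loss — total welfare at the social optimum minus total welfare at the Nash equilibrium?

∂u_i/∂s_i = α_i − 1, so lab i contributes w_i if α_i > 1, else 0.
α_i > 1 for i ∈ {1, 2}; NE contributions (19, 18, 0), S = 37.
W^NE = Σw_i − S^NE + (Σα_i)·S^NE = 43 + 2.4·37 = 131.8.
Planner: ∂(Σu_j)/∂s_i = Σα_j − 1 = 2.4 > 0, so everyone contributes w_i; S^SO = 43, W^SO = 43 + 2.4·43 = 146.2.
Deadweight loss = 14.4.

14.4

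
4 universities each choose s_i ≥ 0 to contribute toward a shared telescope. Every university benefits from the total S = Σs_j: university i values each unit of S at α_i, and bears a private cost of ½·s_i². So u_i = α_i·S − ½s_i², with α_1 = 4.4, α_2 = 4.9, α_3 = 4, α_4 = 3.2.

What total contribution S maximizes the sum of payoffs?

66

Planner FOC: ∂(Σu_j)/∂s_i = (Σα_j) − s_i = 0, so s_i^SO = Σα_j = 16.5 for every i; S^SO = 66.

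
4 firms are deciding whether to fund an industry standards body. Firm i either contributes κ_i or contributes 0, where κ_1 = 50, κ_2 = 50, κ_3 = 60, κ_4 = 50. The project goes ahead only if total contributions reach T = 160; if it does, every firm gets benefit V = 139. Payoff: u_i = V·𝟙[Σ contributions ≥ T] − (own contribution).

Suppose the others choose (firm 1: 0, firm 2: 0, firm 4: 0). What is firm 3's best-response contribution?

0

Others' total = 0. Even contributing 60 gives 60 < 160: no benefit either way.
Best response: 0.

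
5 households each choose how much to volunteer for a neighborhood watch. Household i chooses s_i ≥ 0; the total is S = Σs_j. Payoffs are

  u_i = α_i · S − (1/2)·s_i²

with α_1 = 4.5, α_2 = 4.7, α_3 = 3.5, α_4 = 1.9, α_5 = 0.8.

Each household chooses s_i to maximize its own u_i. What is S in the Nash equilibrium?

Household i's FOC: ∂u_i/∂s_i = α_i − s_i = 0, so s_i* = α_i.
NE contributions = (4.5, 4.7, 3.5, 1.9, 0.8); S = 15.4.

15.4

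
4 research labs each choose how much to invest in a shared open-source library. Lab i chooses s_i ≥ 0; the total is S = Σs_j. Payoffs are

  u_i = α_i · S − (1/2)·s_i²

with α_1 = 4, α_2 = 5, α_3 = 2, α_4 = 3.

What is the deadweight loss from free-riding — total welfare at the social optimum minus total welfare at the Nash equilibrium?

Lab i's FOC: ∂u_i/∂s_i = α_i − s_i = 0, so s_i* = α_i.
NE contributions = (4, 5, 2, 3); S = 14.
W^NE = (Σα)·S − ½Σα_i² = 14² − ½·54 = 169.
Planner sets s_i = Σα_j = 14 for every i, so S^SO = 4·14 = 56.
W^SO = (Σα)·S^SO − ½·4·(Σα)² = (4/2)·14² = 392.
Deadweight loss = W^SO − W^NE = 223.

223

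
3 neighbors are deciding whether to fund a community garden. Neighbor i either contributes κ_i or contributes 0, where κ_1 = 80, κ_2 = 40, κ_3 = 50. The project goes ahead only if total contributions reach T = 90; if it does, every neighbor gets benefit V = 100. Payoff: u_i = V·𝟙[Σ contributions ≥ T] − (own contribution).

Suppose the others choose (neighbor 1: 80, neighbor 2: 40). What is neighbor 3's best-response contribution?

Others' total = 120 ≥ 90; contributing adds cost 50 for no extra benefit.
Best response: 0.

0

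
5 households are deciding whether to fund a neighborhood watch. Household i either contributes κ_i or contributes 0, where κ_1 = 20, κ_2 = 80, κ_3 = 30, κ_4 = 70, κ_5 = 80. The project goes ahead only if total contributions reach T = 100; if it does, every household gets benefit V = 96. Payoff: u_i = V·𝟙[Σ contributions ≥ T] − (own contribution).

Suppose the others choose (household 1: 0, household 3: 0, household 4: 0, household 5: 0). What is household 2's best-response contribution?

0

Others' total = 0. Even contributing 80 gives 80 < 100: no benefit either way.
Best response: 0.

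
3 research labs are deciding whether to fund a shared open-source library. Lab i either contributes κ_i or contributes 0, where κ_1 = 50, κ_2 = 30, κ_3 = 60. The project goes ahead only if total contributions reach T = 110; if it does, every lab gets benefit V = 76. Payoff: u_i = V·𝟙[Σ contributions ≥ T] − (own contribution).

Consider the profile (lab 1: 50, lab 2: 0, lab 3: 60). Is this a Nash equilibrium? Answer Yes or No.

Yes

Total = 110 ≥ 110: provided.
Lab 1 (pledges 50, payoff 26): dropping to 0 → total 60, payoff 0. No gain.
Lab 2 (pledges 0, payoff 76): pledging 30 → total 140, payoff 46. No gain.
Lab 3 (pledges 60, payoff 16): dropping to 0 → total 50, payoff 0. No gain.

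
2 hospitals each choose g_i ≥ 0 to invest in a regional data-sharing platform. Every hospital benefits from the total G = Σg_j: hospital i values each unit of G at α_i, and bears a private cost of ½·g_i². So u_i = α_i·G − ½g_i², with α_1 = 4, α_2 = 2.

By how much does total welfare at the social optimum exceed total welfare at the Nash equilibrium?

10

Hospital i's FOC: ∂u_i/∂g_i = α_i − g_i = 0, so g_i* = α_i.
NE contributions = (4, 2); G = 6.
W^NE = (Σα)·G − ½Σα_i² = 6² − ½·20 = 26.
Planner sets g_i = Σα_j = 6 for every i, so G^SO = 2·6 = 12.
W^SO = (Σα)·G^SO − ½·2·(Σα)² = (2/2)·6² = 36.
Deadweight loss = W^SO − W^NE = 10.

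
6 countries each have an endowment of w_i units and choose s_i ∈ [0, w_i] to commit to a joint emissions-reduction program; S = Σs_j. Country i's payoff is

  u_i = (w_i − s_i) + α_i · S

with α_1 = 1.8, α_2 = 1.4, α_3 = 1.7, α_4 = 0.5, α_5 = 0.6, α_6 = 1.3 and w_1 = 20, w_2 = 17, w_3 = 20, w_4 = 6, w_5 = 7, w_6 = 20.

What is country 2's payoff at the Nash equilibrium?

107.8

∂u_i/∂s_i = α_i − 1, so country i contributes w_i if α_i > 1, else 0.
α_i > 1 for i ∈ {1, 2, 3, 6}; NE contributions (20, 17, 20, 0, 0, 20), S = 77.
u_2 = (17 − 17) + 1.4·77 = 107.8.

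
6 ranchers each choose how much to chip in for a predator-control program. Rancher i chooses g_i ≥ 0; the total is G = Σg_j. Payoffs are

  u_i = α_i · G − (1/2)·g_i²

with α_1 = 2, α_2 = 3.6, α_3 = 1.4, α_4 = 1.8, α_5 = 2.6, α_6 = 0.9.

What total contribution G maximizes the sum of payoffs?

73.8

Planner FOC: ∂(Σu_j)/∂g_i = (Σα_j) − g_i = 0, so g_i^SO = Σα_j = 12.3 for every i; G^SO = 73.8.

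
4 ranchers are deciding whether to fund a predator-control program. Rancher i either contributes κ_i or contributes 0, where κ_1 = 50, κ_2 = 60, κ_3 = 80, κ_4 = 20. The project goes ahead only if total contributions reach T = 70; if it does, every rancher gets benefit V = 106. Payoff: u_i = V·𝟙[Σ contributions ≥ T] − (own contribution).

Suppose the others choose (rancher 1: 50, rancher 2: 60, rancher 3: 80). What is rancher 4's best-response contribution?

Others' total = 190 ≥ 70; contributing adds cost 20 for no extra benefit.
Best response: 0.

0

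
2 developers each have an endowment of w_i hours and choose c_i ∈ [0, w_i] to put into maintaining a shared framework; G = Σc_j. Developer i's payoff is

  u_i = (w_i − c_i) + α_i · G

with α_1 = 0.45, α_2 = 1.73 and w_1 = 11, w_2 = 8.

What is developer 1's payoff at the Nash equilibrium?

14.6

∂u_i/∂c_i = α_i − 1, so developer i contributes w_i if α_i > 1, else 0.
α_i > 1 for i ∈ {2}; NE contributions (0, 8), G = 8.
u_1 = (11 − 0) + 0.45·8 = 14.6.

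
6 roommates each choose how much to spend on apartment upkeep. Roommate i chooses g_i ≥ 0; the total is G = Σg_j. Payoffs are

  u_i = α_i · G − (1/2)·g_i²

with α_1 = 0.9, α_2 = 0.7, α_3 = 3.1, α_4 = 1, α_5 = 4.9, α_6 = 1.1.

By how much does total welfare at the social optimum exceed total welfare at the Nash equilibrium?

Roommate i's FOC: ∂u_i/∂g_i = α_i − g_i = 0, so g_i* = α_i.
NE contributions = (0.9, 0.7, 3.1, 1, 4.9, 1.1); G = 11.7.
W^NE = (Σα)·G − ½Σα_i² = 11.7² − ½·37.13 = 118.325.
Planner sets g_i = Σα_j = 11.7 for every i, so G^SO = 6·11.7 = 70.2.
W^SO = (Σα)·G^SO − ½·6·(Σα)² = (6/2)·11.7² = 410.67.
Deadweight loss = W^SO − W^NE = 292.345.

292.345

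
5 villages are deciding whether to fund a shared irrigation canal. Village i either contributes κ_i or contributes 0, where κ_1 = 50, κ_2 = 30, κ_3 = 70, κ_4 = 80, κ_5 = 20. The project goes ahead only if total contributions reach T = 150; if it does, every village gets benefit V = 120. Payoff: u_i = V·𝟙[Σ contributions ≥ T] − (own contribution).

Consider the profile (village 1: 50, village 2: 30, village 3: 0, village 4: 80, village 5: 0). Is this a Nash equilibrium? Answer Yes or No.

Total = 160 ≥ 150: provided.
Village 1 (pledges 50, payoff 70): dropping to 0 → total 110, payoff 0. No gain.
Village 2 (pledges 30, payoff 90): dropping to 0 → total 130, payoff 0. No gain.
Village 3 (pledges 0, payoff 120): pledging 70 → total 230, payoff 50. No gain.
Village 4 (pledges 80, payoff 40): dropping to 0 → total 80, payoff 0. No gain.
Village 5 (pledges 0, payoff 120): pledging 20 → total 180, payoff 100. No gain.

Yes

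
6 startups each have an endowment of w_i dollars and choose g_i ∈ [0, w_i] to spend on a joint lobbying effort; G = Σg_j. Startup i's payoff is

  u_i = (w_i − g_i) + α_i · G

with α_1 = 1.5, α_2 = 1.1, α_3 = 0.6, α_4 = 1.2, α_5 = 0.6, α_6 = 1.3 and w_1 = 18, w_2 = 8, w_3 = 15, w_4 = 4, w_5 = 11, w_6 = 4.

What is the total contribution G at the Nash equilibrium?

34

∂u_i/∂g_i = α_i − 1, so startup i contributes w_i if α_i > 1, else 0.
α_i > 1 for i ∈ {1, 2, 4, 6}; NE contributions (18, 8, 0, 4, 0, 4), G = 34.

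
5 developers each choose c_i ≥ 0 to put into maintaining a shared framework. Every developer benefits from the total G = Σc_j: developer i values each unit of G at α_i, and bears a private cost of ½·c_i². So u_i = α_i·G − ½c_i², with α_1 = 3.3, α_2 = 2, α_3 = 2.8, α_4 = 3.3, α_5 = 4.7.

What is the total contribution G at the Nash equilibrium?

16.1

Developer i's FOC: ∂u_i/∂c_i = α_i − c_i = 0, so c_i* = α_i.
NE contributions = (3.3, 2, 2.8, 3.3, 4.7); G = 16.1.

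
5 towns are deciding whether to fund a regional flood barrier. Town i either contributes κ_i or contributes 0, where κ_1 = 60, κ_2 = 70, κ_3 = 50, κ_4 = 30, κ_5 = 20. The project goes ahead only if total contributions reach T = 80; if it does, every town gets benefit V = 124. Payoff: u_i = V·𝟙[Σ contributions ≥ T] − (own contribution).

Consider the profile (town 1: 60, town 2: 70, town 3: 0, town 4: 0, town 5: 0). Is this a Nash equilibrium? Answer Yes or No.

Total = 130 ≥ 80: provided.
Town 1 (pledges 60, payoff 64): dropping to 0 → total 70, payoff 0. No gain.
Town 2 (pledges 70, payoff 54): dropping to 0 → total 60, payoff 0. No gain.
Town 3 (pledges 0, payoff 124): pledging 50 → total 180, payoff 74. No gain.
Town 4 (pledges 0, payoff 124): pledging 30 → total 160, payoff 94. No gain.
Town 5 (pledges 0, payoff 124): pledging 20 → total 150, payoff 104. No gain.

Yes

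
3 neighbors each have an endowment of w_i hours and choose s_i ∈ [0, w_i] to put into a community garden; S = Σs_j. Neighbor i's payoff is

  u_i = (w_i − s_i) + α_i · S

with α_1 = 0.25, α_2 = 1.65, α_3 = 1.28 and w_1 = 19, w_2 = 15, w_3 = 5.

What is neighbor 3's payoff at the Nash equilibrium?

∂u_i/∂s_i = α_i − 1, so neighbor i contributes w_i if α_i > 1, else 0.
α_i > 1 for i ∈ {2, 3}; NE contributions (0, 15, 5), S = 20.
u_3 = (5 − 5) + 1.28·20 = 25.6.

25.6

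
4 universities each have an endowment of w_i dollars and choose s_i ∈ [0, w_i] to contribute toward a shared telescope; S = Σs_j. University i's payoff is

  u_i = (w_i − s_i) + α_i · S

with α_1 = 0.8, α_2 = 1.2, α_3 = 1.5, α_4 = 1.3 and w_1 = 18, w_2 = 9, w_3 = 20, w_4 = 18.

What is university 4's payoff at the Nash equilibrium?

61.1

∂u_i/∂s_i = α_i − 1, so university i contributes w_i if α_i > 1, else 0.
α_i > 1 for i ∈ {2, 3, 4}; NE contributions (0, 9, 20, 18), S = 47.
u_4 = (18 − 18) + 1.3·47 = 61.1.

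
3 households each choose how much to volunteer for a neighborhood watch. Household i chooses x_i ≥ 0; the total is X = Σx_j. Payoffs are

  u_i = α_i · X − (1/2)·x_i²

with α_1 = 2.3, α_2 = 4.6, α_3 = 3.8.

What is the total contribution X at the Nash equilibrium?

10.7

Household i's FOC: ∂u_i/∂x_i = α_i − x_i = 0, so x_i* = α_i.
NE contributions = (2.3, 4.6, 3.8); X = 10.7.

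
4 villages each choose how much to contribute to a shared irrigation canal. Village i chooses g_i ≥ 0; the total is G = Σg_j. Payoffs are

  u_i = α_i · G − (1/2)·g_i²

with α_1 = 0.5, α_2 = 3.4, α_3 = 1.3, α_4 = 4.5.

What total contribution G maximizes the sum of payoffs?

Planner FOC: ∂(Σu_j)/∂g_i = (Σα_j) − g_i = 0, so g_i^SO = Σα_j = 9.7 for every i; G^SO = 38.8.

38.8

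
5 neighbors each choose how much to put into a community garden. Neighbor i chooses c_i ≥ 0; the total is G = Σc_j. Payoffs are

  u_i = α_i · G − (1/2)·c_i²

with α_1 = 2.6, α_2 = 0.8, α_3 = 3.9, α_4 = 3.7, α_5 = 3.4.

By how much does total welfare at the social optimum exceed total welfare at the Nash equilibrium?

Neighbor i's FOC: ∂u_i/∂c_i = α_i − c_i = 0, so c_i* = α_i.
NE contributions = (2.6, 0.8, 3.9, 3.7, 3.4); G = 14.4.
W^NE = (Σα)·G − ½Σα_i² = 14.4² − ½·47.86 = 183.43.
Planner sets c_i = Σα_j = 14.4 for every i, so G^SO = 5·14.4 = 72.
W^SO = (Σα)·G^SO − ½·5·(Σα)² = (5/2)·14.4² = 518.4.
Deadweight loss = W^SO − W^NE = 334.97.

334.97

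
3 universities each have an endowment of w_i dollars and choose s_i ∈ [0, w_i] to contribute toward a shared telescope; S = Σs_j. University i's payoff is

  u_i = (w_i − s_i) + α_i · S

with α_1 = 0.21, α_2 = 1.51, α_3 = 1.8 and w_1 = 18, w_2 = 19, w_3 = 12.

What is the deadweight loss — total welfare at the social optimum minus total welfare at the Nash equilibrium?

∂u_i/∂s_i = α_i − 1, so university i contributes w_i if α_i > 1, else 0.
α_i > 1 for i ∈ {2, 3}; NE contributions (0, 19, 12), S = 31.
W^NE = Σw_i − S^NE + (Σα_i)·S^NE = 49 + 2.52·31 = 127.12.
Planner: ∂(Σu_j)/∂s_i = Σα_j − 1 = 2.52 > 0, so everyone contributes w_i; S^SO = 49, W^SO = 49 + 2.52·49 = 172.48.
Deadweight loss = 45.36.

45.36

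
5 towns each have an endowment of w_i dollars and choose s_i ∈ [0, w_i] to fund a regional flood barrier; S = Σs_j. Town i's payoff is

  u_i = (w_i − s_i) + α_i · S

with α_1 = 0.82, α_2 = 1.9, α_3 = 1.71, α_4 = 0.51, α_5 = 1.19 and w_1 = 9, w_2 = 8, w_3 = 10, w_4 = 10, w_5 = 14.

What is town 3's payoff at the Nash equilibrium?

∂u_i/∂s_i = α_i − 1, so town i contributes w_i if α_i > 1, else 0.
α_i > 1 for i ∈ {2, 3, 5}; NE contributions (0, 8, 10, 0, 14), S = 32.
u_3 = (10 − 10) + 1.71·32 = 54.72.

54.72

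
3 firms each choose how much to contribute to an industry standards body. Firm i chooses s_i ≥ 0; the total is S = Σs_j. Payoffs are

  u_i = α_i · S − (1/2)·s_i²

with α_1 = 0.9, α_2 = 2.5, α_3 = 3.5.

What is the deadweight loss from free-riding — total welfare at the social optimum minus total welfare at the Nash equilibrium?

33.46

Firm i's FOC: ∂u_i/∂s_i = α_i − s_i = 0, so s_i* = α_i.
NE contributions = (0.9, 2.5, 3.5); S = 6.9.
W^NE = (Σα)·S − ½Σα_i² = 6.9² − ½·19.31 = 37.955.
Planner sets s_i = Σα_j = 6.9 for every i, so S^SO = 3·6.9 = 20.7.
W^SO = (Σα)·S^SO − ½·3·(Σα)² = (3/2)·6.9² = 71.415.
Deadweight loss = W^SO − W^NE = 33.46.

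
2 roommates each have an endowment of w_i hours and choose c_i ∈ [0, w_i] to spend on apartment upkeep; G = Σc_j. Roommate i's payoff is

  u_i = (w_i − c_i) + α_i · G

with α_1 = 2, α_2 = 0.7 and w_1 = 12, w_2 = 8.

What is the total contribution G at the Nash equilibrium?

∂u_i/∂c_i = α_i − 1, so roommate i contributes w_i if α_i > 1, else 0.
α_i > 1 for i ∈ {1}; NE contributions (12, 0), G = 12.

12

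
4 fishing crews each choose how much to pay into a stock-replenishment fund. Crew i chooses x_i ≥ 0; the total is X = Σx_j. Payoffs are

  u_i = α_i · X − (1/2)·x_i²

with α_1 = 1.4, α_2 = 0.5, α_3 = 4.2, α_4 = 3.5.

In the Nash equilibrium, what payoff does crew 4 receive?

27.475

Crew i's FOC: ∂u_i/∂x_i = α_i − x_i = 0, so x_i* = α_i.
NE contributions = (1.4, 0.5, 4.2, 3.5); X = 9.6.
u_4 = α_4·X − ½·(x_4)² = 3.5·9.6 − ½·3.5² = 27.475.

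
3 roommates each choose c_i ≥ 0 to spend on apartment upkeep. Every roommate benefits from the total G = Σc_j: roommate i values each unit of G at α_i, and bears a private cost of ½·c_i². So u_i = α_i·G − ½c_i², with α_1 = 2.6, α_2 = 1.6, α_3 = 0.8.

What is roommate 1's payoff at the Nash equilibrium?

9.62

Roommate i's FOC: ∂u_i/∂c_i = α_i − c_i = 0, so c_i* = α_i.
NE contributions = (2.6, 1.6, 0.8); G = 5.
u_1 = α_1·G − ½·(c_1)² = 2.6·5 − ½·2.6² = 9.62.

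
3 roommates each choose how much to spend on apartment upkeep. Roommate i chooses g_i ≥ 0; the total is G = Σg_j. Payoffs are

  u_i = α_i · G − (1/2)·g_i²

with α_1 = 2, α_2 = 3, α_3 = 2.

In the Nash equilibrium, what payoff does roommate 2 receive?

Roommate i's FOC: ∂u_i/∂g_i = α_i − g_i = 0, so g_i* = α_i.
NE contributions = (2, 3, 2); G = 7.
u_2 = α_2·G − ½·(g_2)² = 3·7 − ½·3² = 16.5.

16.5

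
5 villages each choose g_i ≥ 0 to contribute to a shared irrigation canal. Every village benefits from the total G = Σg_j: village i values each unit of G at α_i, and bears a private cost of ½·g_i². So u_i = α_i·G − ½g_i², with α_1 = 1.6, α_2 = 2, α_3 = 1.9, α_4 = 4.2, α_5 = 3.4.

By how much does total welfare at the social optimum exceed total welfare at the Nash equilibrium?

277.1

Village i's FOC: ∂u_i/∂g_i = α_i − g_i = 0, so g_i* = α_i.
NE contributions = (1.6, 2, 1.9, 4.2, 3.4); G = 13.1.
W^NE = (Σα)·G − ½Σα_i² = 13.1² − ½·39.37 = 151.925.
Planner sets g_i = Σα_j = 13.1 for every i, so G^SO = 5·13.1 = 65.5.
W^SO = (Σα)·G^SO − ½·5·(Σα)² = (5/2)·13.1² = 429.025.
Deadweight loss = W^SO − W^NE = 277.1.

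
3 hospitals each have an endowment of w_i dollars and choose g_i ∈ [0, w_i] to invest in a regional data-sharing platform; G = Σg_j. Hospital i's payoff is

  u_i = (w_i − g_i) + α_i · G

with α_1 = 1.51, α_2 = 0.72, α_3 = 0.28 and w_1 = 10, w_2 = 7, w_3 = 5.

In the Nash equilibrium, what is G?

∂u_i/∂g_i = α_i − 1, so hospital i contributes w_i if α_i > 1, else 0.
α_i > 1 for i ∈ {1}; NE contributions (10, 0, 0), G = 10.

10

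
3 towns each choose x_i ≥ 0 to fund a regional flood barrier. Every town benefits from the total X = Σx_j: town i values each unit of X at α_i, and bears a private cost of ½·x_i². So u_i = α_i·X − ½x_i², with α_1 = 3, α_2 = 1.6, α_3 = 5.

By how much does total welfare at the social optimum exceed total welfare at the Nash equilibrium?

Town i's FOC: ∂u_i/∂x_i = α_i − x_i = 0, so x_i* = α_i.
NE contributions = (3, 1.6, 5); X = 9.6.
W^NE = (Σα)·X − ½Σα_i² = 9.6² − ½·36.56 = 73.88.
Planner sets x_i = Σα_j = 9.6 for every i, so X^SO = 3·9.6 = 28.8.
W^SO = (Σα)·X^SO − ½·3·(Σα)² = (3/2)·9.6² = 138.24.
Deadweight loss = W^SO − W^NE = 64.36.

64.36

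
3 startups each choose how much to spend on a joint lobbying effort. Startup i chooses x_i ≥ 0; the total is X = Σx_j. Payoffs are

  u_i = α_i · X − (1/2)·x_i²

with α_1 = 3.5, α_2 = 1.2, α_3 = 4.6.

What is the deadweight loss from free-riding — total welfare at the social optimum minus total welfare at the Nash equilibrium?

60.67

Startup i's FOC: ∂u_i/∂x_i = α_i − x_i = 0, so x_i* = α_i.
NE contributions = (3.5, 1.2, 4.6); X = 9.3.
W^NE = (Σα)·X − ½Σα_i² = 9.3² − ½·34.85 = 69.065.
Planner sets x_i = Σα_j = 9.3 for every i, so X^SO = 3·9.3 = 27.9.
W^SO = (Σα)·X^SO − ½·3·(Σα)² = (3/2)·9.3² = 129.735.
Deadweight loss = W^SO − W^NE = 60.67.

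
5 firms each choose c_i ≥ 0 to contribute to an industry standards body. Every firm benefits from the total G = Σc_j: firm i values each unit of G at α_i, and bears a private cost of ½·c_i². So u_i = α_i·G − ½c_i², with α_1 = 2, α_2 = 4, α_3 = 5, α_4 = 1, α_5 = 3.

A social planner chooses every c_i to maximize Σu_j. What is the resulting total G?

75

Planner FOC: ∂(Σu_j)/∂c_i = (Σα_j) − c_i = 0, so c_i^SO = Σα_j = 15 for every i; G^SO = 75.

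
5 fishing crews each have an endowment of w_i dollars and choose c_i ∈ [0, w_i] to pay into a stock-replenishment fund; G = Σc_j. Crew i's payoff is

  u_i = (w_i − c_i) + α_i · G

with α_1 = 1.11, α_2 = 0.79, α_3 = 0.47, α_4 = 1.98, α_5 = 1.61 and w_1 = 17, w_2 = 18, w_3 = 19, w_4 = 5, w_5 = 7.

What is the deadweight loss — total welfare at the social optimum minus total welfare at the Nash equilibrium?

∂u_i/∂c_i = α_i − 1, so crew i contributes w_i if α_i > 1, else 0.
α_i > 1 for i ∈ {1, 4, 5}; NE contributions (17, 0, 0, 5, 7), G = 29.
W^NE = Σw_i − G^NE + (Σα_i)·G^NE = 66 + 4.96·29 = 209.84.
Planner: ∂(Σu_j)/∂c_i = Σα_j − 1 = 4.96 > 0, so everyone contributes w_i; G^SO = 66, W^SO = 66 + 4.96·66 = 393.36.
Deadweight loss = 183.52.

183.52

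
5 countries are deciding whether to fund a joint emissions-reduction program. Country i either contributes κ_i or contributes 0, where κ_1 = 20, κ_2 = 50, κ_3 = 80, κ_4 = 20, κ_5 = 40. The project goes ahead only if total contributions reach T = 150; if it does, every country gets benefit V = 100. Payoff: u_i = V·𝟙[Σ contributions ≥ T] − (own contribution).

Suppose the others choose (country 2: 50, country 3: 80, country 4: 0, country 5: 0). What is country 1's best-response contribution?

Others' total = 130. Contributing 20 brings total to 150 ≥ 150: gain V − κ_1 = 80.
Best response: 20.

20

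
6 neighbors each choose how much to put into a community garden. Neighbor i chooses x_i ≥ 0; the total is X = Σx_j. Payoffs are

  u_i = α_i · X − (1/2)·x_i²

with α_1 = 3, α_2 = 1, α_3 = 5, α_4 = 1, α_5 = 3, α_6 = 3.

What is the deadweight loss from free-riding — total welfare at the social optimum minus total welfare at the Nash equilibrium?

539

Neighbor i's FOC: ∂u_i/∂x_i = α_i − x_i = 0, so x_i* = α_i.
NE contributions = (3, 1, 5, 1, 3, 3); X = 16.
W^NE = (Σα)·X − ½Σα_i² = 16² − ½·54 = 229.
Planner sets x_i = Σα_j = 16 for every i, so X^SO = 6·16 = 96.
W^SO = (Σα)·X^SO − ½·6·(Σα)² = (6/2)·16² = 768.
Deadweight loss = W^SO − W^NE = 539.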